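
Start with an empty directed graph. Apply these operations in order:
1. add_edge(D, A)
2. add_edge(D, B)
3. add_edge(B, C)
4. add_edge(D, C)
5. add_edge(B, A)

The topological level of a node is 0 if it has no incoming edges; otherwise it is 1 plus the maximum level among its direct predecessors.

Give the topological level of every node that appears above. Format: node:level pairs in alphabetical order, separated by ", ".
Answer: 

Op 1: add_edge(D, A). Edges now: 1
Op 2: add_edge(D, B). Edges now: 2
Op 3: add_edge(B, C). Edges now: 3
Op 4: add_edge(D, C). Edges now: 4
Op 5: add_edge(B, A). Edges now: 5
Compute levels (Kahn BFS):
  sources (in-degree 0): D
  process D: level=0
    D->A: in-degree(A)=1, level(A)>=1
    D->B: in-degree(B)=0, level(B)=1, enqueue
    D->C: in-degree(C)=1, level(C)>=1
  process B: level=1
    B->A: in-degree(A)=0, level(A)=2, enqueue
    B->C: in-degree(C)=0, level(C)=2, enqueue
  process A: level=2
  process C: level=2
All levels: A:2, B:1, C:2, D:0

Answer: A:2, B:1, C:2, D:0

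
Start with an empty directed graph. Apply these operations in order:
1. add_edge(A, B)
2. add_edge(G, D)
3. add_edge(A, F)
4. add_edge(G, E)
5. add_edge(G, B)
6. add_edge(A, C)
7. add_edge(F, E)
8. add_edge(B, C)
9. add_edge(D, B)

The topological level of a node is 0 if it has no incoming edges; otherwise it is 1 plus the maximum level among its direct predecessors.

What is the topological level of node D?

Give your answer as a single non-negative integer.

Answer: 1

Derivation:
Op 1: add_edge(A, B). Edges now: 1
Op 2: add_edge(G, D). Edges now: 2
Op 3: add_edge(A, F). Edges now: 3
Op 4: add_edge(G, E). Edges now: 4
Op 5: add_edge(G, B). Edges now: 5
Op 6: add_edge(A, C). Edges now: 6
Op 7: add_edge(F, E). Edges now: 7
Op 8: add_edge(B, C). Edges now: 8
Op 9: add_edge(D, B). Edges now: 9
Compute levels (Kahn BFS):
  sources (in-degree 0): A, G
  process A: level=0
    A->B: in-degree(B)=2, level(B)>=1
    A->C: in-degree(C)=1, level(C)>=1
    A->F: in-degree(F)=0, level(F)=1, enqueue
  process G: level=0
    G->B: in-degree(B)=1, level(B)>=1
    G->D: in-degree(D)=0, level(D)=1, enqueue
    G->E: in-degree(E)=1, level(E)>=1
  process F: level=1
    F->E: in-degree(E)=0, level(E)=2, enqueue
  process D: level=1
    D->B: in-degree(B)=0, level(B)=2, enqueue
  process E: level=2
  process B: level=2
    B->C: in-degree(C)=0, level(C)=3, enqueue
  process C: level=3
All levels: A:0, B:2, C:3, D:1, E:2, F:1, G:0
level(D) = 1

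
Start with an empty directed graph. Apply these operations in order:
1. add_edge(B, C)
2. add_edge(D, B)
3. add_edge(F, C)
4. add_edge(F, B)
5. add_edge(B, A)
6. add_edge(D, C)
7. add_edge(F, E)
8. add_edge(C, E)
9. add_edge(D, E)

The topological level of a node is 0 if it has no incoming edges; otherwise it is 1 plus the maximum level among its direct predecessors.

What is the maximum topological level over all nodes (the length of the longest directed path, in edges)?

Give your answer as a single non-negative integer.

Answer: 3

Derivation:
Op 1: add_edge(B, C). Edges now: 1
Op 2: add_edge(D, B). Edges now: 2
Op 3: add_edge(F, C). Edges now: 3
Op 4: add_edge(F, B). Edges now: 4
Op 5: add_edge(B, A). Edges now: 5
Op 6: add_edge(D, C). Edges now: 6
Op 7: add_edge(F, E). Edges now: 7
Op 8: add_edge(C, E). Edges now: 8
Op 9: add_edge(D, E). Edges now: 9
Compute levels (Kahn BFS):
  sources (in-degree 0): D, F
  process D: level=0
    D->B: in-degree(B)=1, level(B)>=1
    D->C: in-degree(C)=2, level(C)>=1
    D->E: in-degree(E)=2, level(E)>=1
  process F: level=0
    F->B: in-degree(B)=0, level(B)=1, enqueue
    F->C: in-degree(C)=1, level(C)>=1
    F->E: in-degree(E)=1, level(E)>=1
  process B: level=1
    B->A: in-degree(A)=0, level(A)=2, enqueue
    B->C: in-degree(C)=0, level(C)=2, enqueue
  process A: level=2
  process C: level=2
    C->E: in-degree(E)=0, level(E)=3, enqueue
  process E: level=3
All levels: A:2, B:1, C:2, D:0, E:3, F:0
max level = 3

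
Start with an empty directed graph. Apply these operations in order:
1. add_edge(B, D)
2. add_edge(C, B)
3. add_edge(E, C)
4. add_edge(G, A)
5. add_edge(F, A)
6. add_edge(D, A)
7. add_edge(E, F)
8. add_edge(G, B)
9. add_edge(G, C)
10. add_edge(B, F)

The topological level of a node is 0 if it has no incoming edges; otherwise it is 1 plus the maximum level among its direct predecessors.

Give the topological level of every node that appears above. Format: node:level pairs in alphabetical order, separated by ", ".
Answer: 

Op 1: add_edge(B, D). Edges now: 1
Op 2: add_edge(C, B). Edges now: 2
Op 3: add_edge(E, C). Edges now: 3
Op 4: add_edge(G, A). Edges now: 4
Op 5: add_edge(F, A). Edges now: 5
Op 6: add_edge(D, A). Edges now: 6
Op 7: add_edge(E, F). Edges now: 7
Op 8: add_edge(G, B). Edges now: 8
Op 9: add_edge(G, C). Edges now: 9
Op 10: add_edge(B, F). Edges now: 10
Compute levels (Kahn BFS):
  sources (in-degree 0): E, G
  process E: level=0
    E->C: in-degree(C)=1, level(C)>=1
    E->F: in-degree(F)=1, level(F)>=1
  process G: level=0
    G->A: in-degree(A)=2, level(A)>=1
    G->B: in-degree(B)=1, level(B)>=1
    G->C: in-degree(C)=0, level(C)=1, enqueue
  process C: level=1
    C->B: in-degree(B)=0, level(B)=2, enqueue
  process B: level=2
    B->D: in-degree(D)=0, level(D)=3, enqueue
    B->F: in-degree(F)=0, level(F)=3, enqueue
  process D: level=3
    D->A: in-degree(A)=1, level(A)>=4
  process F: level=3
    F->A: in-degree(A)=0, level(A)=4, enqueue
  process A: level=4
All levels: A:4, B:2, C:1, D:3, E:0, F:3, G:0

Answer: A:4, B:2, C:1, D:3, E:0, F:3, G:0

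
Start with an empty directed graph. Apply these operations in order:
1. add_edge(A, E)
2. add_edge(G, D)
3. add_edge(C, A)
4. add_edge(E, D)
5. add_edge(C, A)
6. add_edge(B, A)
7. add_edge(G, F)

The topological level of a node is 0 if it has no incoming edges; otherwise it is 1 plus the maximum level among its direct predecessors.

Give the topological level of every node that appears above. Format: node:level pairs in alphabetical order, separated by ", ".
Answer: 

Op 1: add_edge(A, E). Edges now: 1
Op 2: add_edge(G, D). Edges now: 2
Op 3: add_edge(C, A). Edges now: 3
Op 4: add_edge(E, D). Edges now: 4
Op 5: add_edge(C, A) (duplicate, no change). Edges now: 4
Op 6: add_edge(B, A). Edges now: 5
Op 7: add_edge(G, F). Edges now: 6
Compute levels (Kahn BFS):
  sources (in-degree 0): B, C, G
  process B: level=0
    B->A: in-degree(A)=1, level(A)>=1
  process C: level=0
    C->A: in-degree(A)=0, level(A)=1, enqueue
  process G: level=0
    G->D: in-degree(D)=1, level(D)>=1
    G->F: in-degree(F)=0, level(F)=1, enqueue
  process A: level=1
    A->E: in-degree(E)=0, level(E)=2, enqueue
  process F: level=1
  process E: level=2
    E->D: in-degree(D)=0, level(D)=3, enqueue
  process D: level=3
All levels: A:1, B:0, C:0, D:3, E:2, F:1, G:0

Answer: A:1, B:0, C:0, D:3, E:2, F:1, G:0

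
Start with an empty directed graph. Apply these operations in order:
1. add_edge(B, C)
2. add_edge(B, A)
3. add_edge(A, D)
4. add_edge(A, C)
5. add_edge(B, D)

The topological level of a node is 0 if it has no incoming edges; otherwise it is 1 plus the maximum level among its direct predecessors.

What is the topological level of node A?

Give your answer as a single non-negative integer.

Op 1: add_edge(B, C). Edges now: 1
Op 2: add_edge(B, A). Edges now: 2
Op 3: add_edge(A, D). Edges now: 3
Op 4: add_edge(A, C). Edges now: 4
Op 5: add_edge(B, D). Edges now: 5
Compute levels (Kahn BFS):
  sources (in-degree 0): B
  process B: level=0
    B->A: in-degree(A)=0, level(A)=1, enqueue
    B->C: in-degree(C)=1, level(C)>=1
    B->D: in-degree(D)=1, level(D)>=1
  process A: level=1
    A->C: in-degree(C)=0, level(C)=2, enqueue
    A->D: in-degree(D)=0, level(D)=2, enqueue
  process C: level=2
  process D: level=2
All levels: A:1, B:0, C:2, D:2
level(A) = 1

Answer: 1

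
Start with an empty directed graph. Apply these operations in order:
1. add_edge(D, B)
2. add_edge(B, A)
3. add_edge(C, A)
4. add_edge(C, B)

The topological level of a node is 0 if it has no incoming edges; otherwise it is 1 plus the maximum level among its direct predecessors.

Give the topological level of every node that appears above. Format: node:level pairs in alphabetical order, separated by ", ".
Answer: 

Op 1: add_edge(D, B). Edges now: 1
Op 2: add_edge(B, A). Edges now: 2
Op 3: add_edge(C, A). Edges now: 3
Op 4: add_edge(C, B). Edges now: 4
Compute levels (Kahn BFS):
  sources (in-degree 0): C, D
  process C: level=0
    C->A: in-degree(A)=1, level(A)>=1
    C->B: in-degree(B)=1, level(B)>=1
  process D: level=0
    D->B: in-degree(B)=0, level(B)=1, enqueue
  process B: level=1
    B->A: in-degree(A)=0, level(A)=2, enqueue
  process A: level=2
All levels: A:2, B:1, C:0, D:0

Answer: A:2, B:1, C:0, D:0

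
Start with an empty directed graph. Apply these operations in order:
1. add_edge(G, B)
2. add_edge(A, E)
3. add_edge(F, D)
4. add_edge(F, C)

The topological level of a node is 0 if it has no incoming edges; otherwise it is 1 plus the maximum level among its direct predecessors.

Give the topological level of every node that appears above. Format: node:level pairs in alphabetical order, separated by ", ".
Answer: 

Op 1: add_edge(G, B). Edges now: 1
Op 2: add_edge(A, E). Edges now: 2
Op 3: add_edge(F, D). Edges now: 3
Op 4: add_edge(F, C). Edges now: 4
Compute levels (Kahn BFS):
  sources (in-degree 0): A, F, G
  process A: level=0
    A->E: in-degree(E)=0, level(E)=1, enqueue
  process F: level=0
    F->C: in-degree(C)=0, level(C)=1, enqueue
    F->D: in-degree(D)=0, level(D)=1, enqueue
  process G: level=0
    G->B: in-degree(B)=0, level(B)=1, enqueue
  process E: level=1
  process C: level=1
  process D: level=1
  process B: level=1
All levels: A:0, B:1, C:1, D:1, E:1, F:0, G:0

Answer: A:0, B:1, C:1, D:1, E:1, F:0, G:0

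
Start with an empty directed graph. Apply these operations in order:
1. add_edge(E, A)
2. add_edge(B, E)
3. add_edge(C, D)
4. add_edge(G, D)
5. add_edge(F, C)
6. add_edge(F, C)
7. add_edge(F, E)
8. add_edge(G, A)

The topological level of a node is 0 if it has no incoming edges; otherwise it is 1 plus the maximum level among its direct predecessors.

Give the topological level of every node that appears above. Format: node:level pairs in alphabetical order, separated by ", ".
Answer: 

Answer: A:2, B:0, C:1, D:2, E:1, F:0, G:0

Derivation:
Op 1: add_edge(E, A). Edges now: 1
Op 2: add_edge(B, E). Edges now: 2
Op 3: add_edge(C, D). Edges now: 3
Op 4: add_edge(G, D). Edges now: 4
Op 5: add_edge(F, C). Edges now: 5
Op 6: add_edge(F, C) (duplicate, no change). Edges now: 5
Op 7: add_edge(F, E). Edges now: 6
Op 8: add_edge(G, A). Edges now: 7
Compute levels (Kahn BFS):
  sources (in-degree 0): B, F, G
  process B: level=0
    B->E: in-degree(E)=1, level(E)>=1
  process F: level=0
    F->C: in-degree(C)=0, level(C)=1, enqueue
    F->E: in-degree(E)=0, level(E)=1, enqueue
  process G: level=0
    G->A: in-degree(A)=1, level(A)>=1
    G->D: in-degree(D)=1, level(D)>=1
  process C: level=1
    C->D: in-degree(D)=0, level(D)=2, enqueue
  process E: level=1
    E->A: in-degree(A)=0, level(A)=2, enqueue
  process D: level=2
  process A: level=2
All levels: A:2, B:0, C:1, D:2, E:1, F:0, G:0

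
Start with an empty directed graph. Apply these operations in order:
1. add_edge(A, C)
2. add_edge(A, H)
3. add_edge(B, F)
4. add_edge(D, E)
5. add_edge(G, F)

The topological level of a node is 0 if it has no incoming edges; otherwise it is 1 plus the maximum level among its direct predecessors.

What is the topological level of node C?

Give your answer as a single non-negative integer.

Op 1: add_edge(A, C). Edges now: 1
Op 2: add_edge(A, H). Edges now: 2
Op 3: add_edge(B, F). Edges now: 3
Op 4: add_edge(D, E). Edges now: 4
Op 5: add_edge(G, F). Edges now: 5
Compute levels (Kahn BFS):
  sources (in-degree 0): A, B, D, G
  process A: level=0
    A->C: in-degree(C)=0, level(C)=1, enqueue
    A->H: in-degree(H)=0, level(H)=1, enqueue
  process B: level=0
    B->F: in-degree(F)=1, level(F)>=1
  process D: level=0
    D->E: in-degree(E)=0, level(E)=1, enqueue
  process G: level=0
    G->F: in-degree(F)=0, level(F)=1, enqueue
  process C: level=1
  process H: level=1
  process E: level=1
  process F: level=1
All levels: A:0, B:0, C:1, D:0, E:1, F:1, G:0, H:1
level(C) = 1

Answer: 1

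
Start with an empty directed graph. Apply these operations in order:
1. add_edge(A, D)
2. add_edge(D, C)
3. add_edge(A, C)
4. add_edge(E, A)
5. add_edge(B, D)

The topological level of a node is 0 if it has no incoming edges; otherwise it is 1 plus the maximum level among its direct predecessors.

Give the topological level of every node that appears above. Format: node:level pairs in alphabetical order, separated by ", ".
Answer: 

Answer: A:1, B:0, C:3, D:2, E:0

Derivation:
Op 1: add_edge(A, D). Edges now: 1
Op 2: add_edge(D, C). Edges now: 2
Op 3: add_edge(A, C). Edges now: 3
Op 4: add_edge(E, A). Edges now: 4
Op 5: add_edge(B, D). Edges now: 5
Compute levels (Kahn BFS):
  sources (in-degree 0): B, E
  process B: level=0
    B->D: in-degree(D)=1, level(D)>=1
  process E: level=0
    E->A: in-degree(A)=0, level(A)=1, enqueue
  process A: level=1
    A->C: in-degree(C)=1, level(C)>=2
    A->D: in-degree(D)=0, level(D)=2, enqueue
  process D: level=2
    D->C: in-degree(C)=0, level(C)=3, enqueue
  process C: level=3
All levels: A:1, B:0, C:3, D:2, E:0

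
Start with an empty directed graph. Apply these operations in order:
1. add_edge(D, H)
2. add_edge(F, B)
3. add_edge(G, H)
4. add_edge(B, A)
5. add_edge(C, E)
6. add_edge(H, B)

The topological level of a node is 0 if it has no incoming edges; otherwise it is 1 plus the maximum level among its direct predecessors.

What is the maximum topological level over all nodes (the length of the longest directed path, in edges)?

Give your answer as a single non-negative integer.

Answer: 3

Derivation:
Op 1: add_edge(D, H). Edges now: 1
Op 2: add_edge(F, B). Edges now: 2
Op 3: add_edge(G, H). Edges now: 3
Op 4: add_edge(B, A). Edges now: 4
Op 5: add_edge(C, E). Edges now: 5
Op 6: add_edge(H, B). Edges now: 6
Compute levels (Kahn BFS):
  sources (in-degree 0): C, D, F, G
  process C: level=0
    C->E: in-degree(E)=0, level(E)=1, enqueue
  process D: level=0
    D->H: in-degree(H)=1, level(H)>=1
  process F: level=0
    F->B: in-degree(B)=1, level(B)>=1
  process G: level=0
    G->H: in-degree(H)=0, level(H)=1, enqueue
  process E: level=1
  process H: level=1
    H->B: in-degree(B)=0, level(B)=2, enqueue
  process B: level=2
    B->A: in-degree(A)=0, level(A)=3, enqueue
  process A: level=3
All levels: A:3, B:2, C:0, D:0, E:1, F:0, G:0, H:1
max level = 3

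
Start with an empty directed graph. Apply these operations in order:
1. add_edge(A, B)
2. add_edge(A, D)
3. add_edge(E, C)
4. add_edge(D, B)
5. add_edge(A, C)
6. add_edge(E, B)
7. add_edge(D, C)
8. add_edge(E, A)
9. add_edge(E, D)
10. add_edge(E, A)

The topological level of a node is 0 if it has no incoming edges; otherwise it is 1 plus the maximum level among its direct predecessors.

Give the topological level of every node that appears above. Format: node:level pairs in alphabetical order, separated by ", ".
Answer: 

Op 1: add_edge(A, B). Edges now: 1
Op 2: add_edge(A, D). Edges now: 2
Op 3: add_edge(E, C). Edges now: 3
Op 4: add_edge(D, B). Edges now: 4
Op 5: add_edge(A, C). Edges now: 5
Op 6: add_edge(E, B). Edges now: 6
Op 7: add_edge(D, C). Edges now: 7
Op 8: add_edge(E, A). Edges now: 8
Op 9: add_edge(E, D). Edges now: 9
Op 10: add_edge(E, A) (duplicate, no change). Edges now: 9
Compute levels (Kahn BFS):
  sources (in-degree 0): E
  process E: level=0
    E->A: in-degree(A)=0, level(A)=1, enqueue
    E->B: in-degree(B)=2, level(B)>=1
    E->C: in-degree(C)=2, level(C)>=1
    E->D: in-degree(D)=1, level(D)>=1
  process A: level=1
    A->B: in-degree(B)=1, level(B)>=2
    A->C: in-degree(C)=1, level(C)>=2
    A->D: in-degree(D)=0, level(D)=2, enqueue
  process D: level=2
    D->B: in-degree(B)=0, level(B)=3, enqueue
    D->C: in-degree(C)=0, level(C)=3, enqueue
  process B: level=3
  process C: level=3
All levels: A:1, B:3, C:3, D:2, E:0

Answer: A:1, B:3, C:3, D:2, E:0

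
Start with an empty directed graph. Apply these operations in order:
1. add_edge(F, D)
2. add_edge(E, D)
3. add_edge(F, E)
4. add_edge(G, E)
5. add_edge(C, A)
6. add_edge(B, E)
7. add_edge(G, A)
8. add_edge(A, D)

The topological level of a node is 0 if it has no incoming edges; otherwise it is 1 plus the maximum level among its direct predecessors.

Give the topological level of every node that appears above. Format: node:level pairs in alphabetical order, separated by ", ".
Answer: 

Op 1: add_edge(F, D). Edges now: 1
Op 2: add_edge(E, D). Edges now: 2
Op 3: add_edge(F, E). Edges now: 3
Op 4: add_edge(G, E). Edges now: 4
Op 5: add_edge(C, A). Edges now: 5
Op 6: add_edge(B, E). Edges now: 6
Op 7: add_edge(G, A). Edges now: 7
Op 8: add_edge(A, D). Edges now: 8
Compute levels (Kahn BFS):
  sources (in-degree 0): B, C, F, G
  process B: level=0
    B->E: in-degree(E)=2, level(E)>=1
  process C: level=0
    C->A: in-degree(A)=1, level(A)>=1
  process F: level=0
    F->D: in-degree(D)=2, level(D)>=1
    F->E: in-degree(E)=1, level(E)>=1
  process G: level=0
    G->A: in-degree(A)=0, level(A)=1, enqueue
    G->E: in-degree(E)=0, level(E)=1, enqueue
  process A: level=1
    A->D: in-degree(D)=1, level(D)>=2
  process E: level=1
    E->D: in-degree(D)=0, level(D)=2, enqueue
  process D: level=2
All levels: A:1, B:0, C:0, D:2, E:1, F:0, G:0

Answer: A:1, B:0, C:0, D:2, E:1, F:0, G:0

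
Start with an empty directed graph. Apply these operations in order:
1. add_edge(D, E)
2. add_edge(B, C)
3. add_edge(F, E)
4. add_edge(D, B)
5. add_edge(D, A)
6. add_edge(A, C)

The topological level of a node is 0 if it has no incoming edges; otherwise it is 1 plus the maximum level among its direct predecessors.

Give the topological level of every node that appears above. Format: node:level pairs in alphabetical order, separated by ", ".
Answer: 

Op 1: add_edge(D, E). Edges now: 1
Op 2: add_edge(B, C). Edges now: 2
Op 3: add_edge(F, E). Edges now: 3
Op 4: add_edge(D, B). Edges now: 4
Op 5: add_edge(D, A). Edges now: 5
Op 6: add_edge(A, C). Edges now: 6
Compute levels (Kahn BFS):
  sources (in-degree 0): D, F
  process D: level=0
    D->A: in-degree(A)=0, level(A)=1, enqueue
    D->B: in-degree(B)=0, level(B)=1, enqueue
    D->E: in-degree(E)=1, level(E)>=1
  process F: level=0
    F->E: in-degree(E)=0, level(E)=1, enqueue
  process A: level=1
    A->C: in-degree(C)=1, level(C)>=2
  process B: level=1
    B->C: in-degree(C)=0, level(C)=2, enqueue
  process E: level=1
  process C: level=2
All levels: A:1, B:1, C:2, D:0, E:1, F:0

Answer: A:1, B:1, C:2, D:0, E:1, F:0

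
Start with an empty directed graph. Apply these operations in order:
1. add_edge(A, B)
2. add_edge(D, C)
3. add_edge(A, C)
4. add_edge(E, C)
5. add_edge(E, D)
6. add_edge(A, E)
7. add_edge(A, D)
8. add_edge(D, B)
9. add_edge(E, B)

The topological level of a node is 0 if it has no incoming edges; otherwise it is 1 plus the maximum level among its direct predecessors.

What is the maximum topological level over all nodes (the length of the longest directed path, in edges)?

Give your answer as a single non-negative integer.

Answer: 3

Derivation:
Op 1: add_edge(A, B). Edges now: 1
Op 2: add_edge(D, C). Edges now: 2
Op 3: add_edge(A, C). Edges now: 3
Op 4: add_edge(E, C). Edges now: 4
Op 5: add_edge(E, D). Edges now: 5
Op 6: add_edge(A, E). Edges now: 6
Op 7: add_edge(A, D). Edges now: 7
Op 8: add_edge(D, B). Edges now: 8
Op 9: add_edge(E, B). Edges now: 9
Compute levels (Kahn BFS):
  sources (in-degree 0): A
  process A: level=0
    A->B: in-degree(B)=2, level(B)>=1
    A->C: in-degree(C)=2, level(C)>=1
    A->D: in-degree(D)=1, level(D)>=1
    A->E: in-degree(E)=0, level(E)=1, enqueue
  process E: level=1
    E->B: in-degree(B)=1, level(B)>=2
    E->C: in-degree(C)=1, level(C)>=2
    E->D: in-degree(D)=0, level(D)=2, enqueue
  process D: level=2
    D->B: in-degree(B)=0, level(B)=3, enqueue
    D->C: in-degree(C)=0, level(C)=3, enqueue
  process B: level=3
  process C: level=3
All levels: A:0, B:3, C:3, D:2, E:1
max level = 3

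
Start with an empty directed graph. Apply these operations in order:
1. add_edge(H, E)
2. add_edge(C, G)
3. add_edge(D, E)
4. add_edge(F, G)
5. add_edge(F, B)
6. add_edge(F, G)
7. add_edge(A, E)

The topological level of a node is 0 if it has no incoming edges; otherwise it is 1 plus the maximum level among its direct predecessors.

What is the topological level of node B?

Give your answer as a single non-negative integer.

Op 1: add_edge(H, E). Edges now: 1
Op 2: add_edge(C, G). Edges now: 2
Op 3: add_edge(D, E). Edges now: 3
Op 4: add_edge(F, G). Edges now: 4
Op 5: add_edge(F, B). Edges now: 5
Op 6: add_edge(F, G) (duplicate, no change). Edges now: 5
Op 7: add_edge(A, E). Edges now: 6
Compute levels (Kahn BFS):
  sources (in-degree 0): A, C, D, F, H
  process A: level=0
    A->E: in-degree(E)=2, level(E)>=1
  process C: level=0
    C->G: in-degree(G)=1, level(G)>=1
  process D: level=0
    D->E: in-degree(E)=1, level(E)>=1
  process F: level=0
    F->B: in-degree(B)=0, level(B)=1, enqueue
    F->G: in-degree(G)=0, level(G)=1, enqueue
  process H: level=0
    H->E: in-degree(E)=0, level(E)=1, enqueue
  process B: level=1
  process G: level=1
  process E: level=1
All levels: A:0, B:1, C:0, D:0, E:1, F:0, G:1, H:0
level(B) = 1

Answer: 1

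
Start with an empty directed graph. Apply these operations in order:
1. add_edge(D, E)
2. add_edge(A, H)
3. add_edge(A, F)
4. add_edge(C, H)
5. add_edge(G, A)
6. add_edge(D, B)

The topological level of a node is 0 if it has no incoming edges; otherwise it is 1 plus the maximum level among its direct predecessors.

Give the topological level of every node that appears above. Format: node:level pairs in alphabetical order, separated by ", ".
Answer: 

Answer: A:1, B:1, C:0, D:0, E:1, F:2, G:0, H:2

Derivation:
Op 1: add_edge(D, E). Edges now: 1
Op 2: add_edge(A, H). Edges now: 2
Op 3: add_edge(A, F). Edges now: 3
Op 4: add_edge(C, H). Edges now: 4
Op 5: add_edge(G, A). Edges now: 5
Op 6: add_edge(D, B). Edges now: 6
Compute levels (Kahn BFS):
  sources (in-degree 0): C, D, G
  process C: level=0
    C->H: in-degree(H)=1, level(H)>=1
  process D: level=0
    D->B: in-degree(B)=0, level(B)=1, enqueue
    D->E: in-degree(E)=0, level(E)=1, enqueue
  process G: level=0
    G->A: in-degree(A)=0, level(A)=1, enqueue
  process B: level=1
  process E: level=1
  process A: level=1
    A->F: in-degree(F)=0, level(F)=2, enqueue
    A->H: in-degree(H)=0, level(H)=2, enqueue
  process F: level=2
  process H: level=2
All levels: A:1, B:1, C:0, D:0, E:1, F:2, G:0, H:2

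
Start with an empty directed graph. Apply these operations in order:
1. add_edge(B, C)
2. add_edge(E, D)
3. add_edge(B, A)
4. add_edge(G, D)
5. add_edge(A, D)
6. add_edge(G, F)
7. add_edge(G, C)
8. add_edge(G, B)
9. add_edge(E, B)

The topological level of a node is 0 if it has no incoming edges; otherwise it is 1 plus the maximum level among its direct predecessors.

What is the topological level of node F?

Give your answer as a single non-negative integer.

Op 1: add_edge(B, C). Edges now: 1
Op 2: add_edge(E, D). Edges now: 2
Op 3: add_edge(B, A). Edges now: 3
Op 4: add_edge(G, D). Edges now: 4
Op 5: add_edge(A, D). Edges now: 5
Op 6: add_edge(G, F). Edges now: 6
Op 7: add_edge(G, C). Edges now: 7
Op 8: add_edge(G, B). Edges now: 8
Op 9: add_edge(E, B). Edges now: 9
Compute levels (Kahn BFS):
  sources (in-degree 0): E, G
  process E: level=0
    E->B: in-degree(B)=1, level(B)>=1
    E->D: in-degree(D)=2, level(D)>=1
  process G: level=0
    G->B: in-degree(B)=0, level(B)=1, enqueue
    G->C: in-degree(C)=1, level(C)>=1
    G->D: in-degree(D)=1, level(D)>=1
    G->F: in-degree(F)=0, level(F)=1, enqueue
  process B: level=1
    B->A: in-degree(A)=0, level(A)=2, enqueue
    B->C: in-degree(C)=0, level(C)=2, enqueue
  process F: level=1
  process A: level=2
    A->D: in-degree(D)=0, level(D)=3, enqueue
  process C: level=2
  process D: level=3
All levels: A:2, B:1, C:2, D:3, E:0, F:1, G:0
level(F) = 1

Answer: 1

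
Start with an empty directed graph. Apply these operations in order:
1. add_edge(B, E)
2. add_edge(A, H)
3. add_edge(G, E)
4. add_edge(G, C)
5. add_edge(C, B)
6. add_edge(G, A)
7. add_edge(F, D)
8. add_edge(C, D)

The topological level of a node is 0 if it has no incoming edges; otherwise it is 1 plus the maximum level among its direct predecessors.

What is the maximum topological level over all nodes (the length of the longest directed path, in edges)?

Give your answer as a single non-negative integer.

Answer: 3

Derivation:
Op 1: add_edge(B, E). Edges now: 1
Op 2: add_edge(A, H). Edges now: 2
Op 3: add_edge(G, E). Edges now: 3
Op 4: add_edge(G, C). Edges now: 4
Op 5: add_edge(C, B). Edges now: 5
Op 6: add_edge(G, A). Edges now: 6
Op 7: add_edge(F, D). Edges now: 7
Op 8: add_edge(C, D). Edges now: 8
Compute levels (Kahn BFS):
  sources (in-degree 0): F, G
  process F: level=0
    F->D: in-degree(D)=1, level(D)>=1
  process G: level=0
    G->A: in-degree(A)=0, level(A)=1, enqueue
    G->C: in-degree(C)=0, level(C)=1, enqueue
    G->E: in-degree(E)=1, level(E)>=1
  process A: level=1
    A->H: in-degree(H)=0, level(H)=2, enqueue
  process C: level=1
    C->B: in-degree(B)=0, level(B)=2, enqueue
    C->D: in-degree(D)=0, level(D)=2, enqueue
  process H: level=2
  process B: level=2
    B->E: in-degree(E)=0, level(E)=3, enqueue
  process D: level=2
  process E: level=3
All levels: A:1, B:2, C:1, D:2, E:3, F:0, G:0, H:2
max level = 3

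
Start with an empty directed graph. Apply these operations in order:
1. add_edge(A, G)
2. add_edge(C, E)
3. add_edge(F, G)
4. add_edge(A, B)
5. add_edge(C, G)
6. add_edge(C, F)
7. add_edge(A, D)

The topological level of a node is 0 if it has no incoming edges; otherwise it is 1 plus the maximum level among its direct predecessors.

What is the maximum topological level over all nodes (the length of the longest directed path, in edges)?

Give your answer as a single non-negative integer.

Answer: 2

Derivation:
Op 1: add_edge(A, G). Edges now: 1
Op 2: add_edge(C, E). Edges now: 2
Op 3: add_edge(F, G). Edges now: 3
Op 4: add_edge(A, B). Edges now: 4
Op 5: add_edge(C, G). Edges now: 5
Op 6: add_edge(C, F). Edges now: 6
Op 7: add_edge(A, D). Edges now: 7
Compute levels (Kahn BFS):
  sources (in-degree 0): A, C
  process A: level=0
    A->B: in-degree(B)=0, level(B)=1, enqueue
    A->D: in-degree(D)=0, level(D)=1, enqueue
    A->G: in-degree(G)=2, level(G)>=1
  process C: level=0
    C->E: in-degree(E)=0, level(E)=1, enqueue
    C->F: in-degree(F)=0, level(F)=1, enqueue
    C->G: in-degree(G)=1, level(G)>=1
  process B: level=1
  process D: level=1
  process E: level=1
  process F: level=1
    F->G: in-degree(G)=0, level(G)=2, enqueue
  process G: level=2
All levels: A:0, B:1, C:0, D:1, E:1, F:1, G:2
max level = 2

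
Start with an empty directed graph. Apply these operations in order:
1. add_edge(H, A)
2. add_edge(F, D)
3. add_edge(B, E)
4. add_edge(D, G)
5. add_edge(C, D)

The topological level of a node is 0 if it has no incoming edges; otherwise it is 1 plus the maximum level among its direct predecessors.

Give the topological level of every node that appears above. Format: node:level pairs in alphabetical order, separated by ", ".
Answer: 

Answer: A:1, B:0, C:0, D:1, E:1, F:0, G:2, H:0

Derivation:
Op 1: add_edge(H, A). Edges now: 1
Op 2: add_edge(F, D). Edges now: 2
Op 3: add_edge(B, E). Edges now: 3
Op 4: add_edge(D, G). Edges now: 4
Op 5: add_edge(C, D). Edges now: 5
Compute levels (Kahn BFS):
  sources (in-degree 0): B, C, F, H
  process B: level=0
    B->E: in-degree(E)=0, level(E)=1, enqueue
  process C: level=0
    C->D: in-degree(D)=1, level(D)>=1
  process F: level=0
    F->D: in-degree(D)=0, level(D)=1, enqueue
  process H: level=0
    H->A: in-degree(A)=0, level(A)=1, enqueue
  process E: level=1
  process D: level=1
    D->G: in-degree(G)=0, level(G)=2, enqueue
  process A: level=1
  process G: level=2
All levels: A:1, B:0, C:0, D:1, E:1, F:0, G:2, H:0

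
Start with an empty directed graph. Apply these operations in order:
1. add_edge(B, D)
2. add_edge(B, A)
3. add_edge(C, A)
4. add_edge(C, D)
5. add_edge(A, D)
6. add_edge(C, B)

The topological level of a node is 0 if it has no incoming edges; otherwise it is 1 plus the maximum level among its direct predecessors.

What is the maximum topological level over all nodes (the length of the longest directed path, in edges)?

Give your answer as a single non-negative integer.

Op 1: add_edge(B, D). Edges now: 1
Op 2: add_edge(B, A). Edges now: 2
Op 3: add_edge(C, A). Edges now: 3
Op 4: add_edge(C, D). Edges now: 4
Op 5: add_edge(A, D). Edges now: 5
Op 6: add_edge(C, B). Edges now: 6
Compute levels (Kahn BFS):
  sources (in-degree 0): C
  process C: level=0
    C->A: in-degree(A)=1, level(A)>=1
    C->B: in-degree(B)=0, level(B)=1, enqueue
    C->D: in-degree(D)=2, level(D)>=1
  process B: level=1
    B->A: in-degree(A)=0, level(A)=2, enqueue
    B->D: in-degree(D)=1, level(D)>=2
  process A: level=2
    A->D: in-degree(D)=0, level(D)=3, enqueue
  process D: level=3
All levels: A:2, B:1, C:0, D:3
max level = 3

Answer: 3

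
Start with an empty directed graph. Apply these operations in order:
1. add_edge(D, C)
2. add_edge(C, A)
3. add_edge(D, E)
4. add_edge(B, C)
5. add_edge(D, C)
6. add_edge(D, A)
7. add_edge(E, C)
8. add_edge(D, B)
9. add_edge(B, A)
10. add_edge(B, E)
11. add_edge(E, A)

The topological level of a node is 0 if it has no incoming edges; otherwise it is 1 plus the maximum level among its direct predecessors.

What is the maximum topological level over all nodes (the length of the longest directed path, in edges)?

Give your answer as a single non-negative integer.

Answer: 4

Derivation:
Op 1: add_edge(D, C). Edges now: 1
Op 2: add_edge(C, A). Edges now: 2
Op 3: add_edge(D, E). Edges now: 3
Op 4: add_edge(B, C). Edges now: 4
Op 5: add_edge(D, C) (duplicate, no change). Edges now: 4
Op 6: add_edge(D, A). Edges now: 5
Op 7: add_edge(E, C). Edges now: 6
Op 8: add_edge(D, B). Edges now: 7
Op 9: add_edge(B, A). Edges now: 8
Op 10: add_edge(B, E). Edges now: 9
Op 11: add_edge(E, A). Edges now: 10
Compute levels (Kahn BFS):
  sources (in-degree 0): D
  process D: level=0
    D->A: in-degree(A)=3, level(A)>=1
    D->B: in-degree(B)=0, level(B)=1, enqueue
    D->C: in-degree(C)=2, level(C)>=1
    D->E: in-degree(E)=1, level(E)>=1
  process B: level=1
    B->A: in-degree(A)=2, level(A)>=2
    B->C: in-degree(C)=1, level(C)>=2
    B->E: in-degree(E)=0, level(E)=2, enqueue
  process E: level=2
    E->A: in-degree(A)=1, level(A)>=3
    E->C: in-degree(C)=0, level(C)=3, enqueue
  process C: level=3
    C->A: in-degree(A)=0, level(A)=4, enqueue
  process A: level=4
All levels: A:4, B:1, C:3, D:0, E:2
max level = 4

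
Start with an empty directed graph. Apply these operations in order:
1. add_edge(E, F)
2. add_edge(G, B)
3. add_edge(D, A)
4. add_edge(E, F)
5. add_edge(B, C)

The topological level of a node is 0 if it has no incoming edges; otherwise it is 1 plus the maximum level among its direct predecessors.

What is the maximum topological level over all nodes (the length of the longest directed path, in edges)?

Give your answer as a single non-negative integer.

Op 1: add_edge(E, F). Edges now: 1
Op 2: add_edge(G, B). Edges now: 2
Op 3: add_edge(D, A). Edges now: 3
Op 4: add_edge(E, F) (duplicate, no change). Edges now: 3
Op 5: add_edge(B, C). Edges now: 4
Compute levels (Kahn BFS):
  sources (in-degree 0): D, E, G
  process D: level=0
    D->A: in-degree(A)=0, level(A)=1, enqueue
  process E: level=0
    E->F: in-degree(F)=0, level(F)=1, enqueue
  process G: level=0
    G->B: in-degree(B)=0, level(B)=1, enqueue
  process A: level=1
  process F: level=1
  process B: level=1
    B->C: in-degree(C)=0, level(C)=2, enqueue
  process C: level=2
All levels: A:1, B:1, C:2, D:0, E:0, F:1, G:0
max level = 2

Answer: 2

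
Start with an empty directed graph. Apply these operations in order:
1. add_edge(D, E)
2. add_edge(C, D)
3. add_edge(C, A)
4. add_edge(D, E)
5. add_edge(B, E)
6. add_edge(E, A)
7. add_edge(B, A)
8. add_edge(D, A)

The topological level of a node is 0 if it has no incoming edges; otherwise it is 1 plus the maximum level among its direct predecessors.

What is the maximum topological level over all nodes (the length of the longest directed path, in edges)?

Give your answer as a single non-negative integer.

Op 1: add_edge(D, E). Edges now: 1
Op 2: add_edge(C, D). Edges now: 2
Op 3: add_edge(C, A). Edges now: 3
Op 4: add_edge(D, E) (duplicate, no change). Edges now: 3
Op 5: add_edge(B, E). Edges now: 4
Op 6: add_edge(E, A). Edges now: 5
Op 7: add_edge(B, A). Edges now: 6
Op 8: add_edge(D, A). Edges now: 7
Compute levels (Kahn BFS):
  sources (in-degree 0): B, C
  process B: level=0
    B->A: in-degree(A)=3, level(A)>=1
    B->E: in-degree(E)=1, level(E)>=1
  process C: level=0
    C->A: in-degree(A)=2, level(A)>=1
    C->D: in-degree(D)=0, level(D)=1, enqueue
  process D: level=1
    D->A: in-degree(A)=1, level(A)>=2
    D->E: in-degree(E)=0, level(E)=2, enqueue
  process E: level=2
    E->A: in-degree(A)=0, level(A)=3, enqueue
  process A: level=3
All levels: A:3, B:0, C:0, D:1, E:2
max level = 3

Answer: 3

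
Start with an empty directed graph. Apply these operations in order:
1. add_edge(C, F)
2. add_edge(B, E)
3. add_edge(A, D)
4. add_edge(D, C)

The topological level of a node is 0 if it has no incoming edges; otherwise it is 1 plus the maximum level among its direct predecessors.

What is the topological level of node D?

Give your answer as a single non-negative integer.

Op 1: add_edge(C, F). Edges now: 1
Op 2: add_edge(B, E). Edges now: 2
Op 3: add_edge(A, D). Edges now: 3
Op 4: add_edge(D, C). Edges now: 4
Compute levels (Kahn BFS):
  sources (in-degree 0): A, B
  process A: level=0
    A->D: in-degree(D)=0, level(D)=1, enqueue
  process B: level=0
    B->E: in-degree(E)=0, level(E)=1, enqueue
  process D: level=1
    D->C: in-degree(C)=0, level(C)=2, enqueue
  process E: level=1
  process C: level=2
    C->F: in-degree(F)=0, level(F)=3, enqueue
  process F: level=3
All levels: A:0, B:0, C:2, D:1, E:1, F:3
level(D) = 1

Answer: 1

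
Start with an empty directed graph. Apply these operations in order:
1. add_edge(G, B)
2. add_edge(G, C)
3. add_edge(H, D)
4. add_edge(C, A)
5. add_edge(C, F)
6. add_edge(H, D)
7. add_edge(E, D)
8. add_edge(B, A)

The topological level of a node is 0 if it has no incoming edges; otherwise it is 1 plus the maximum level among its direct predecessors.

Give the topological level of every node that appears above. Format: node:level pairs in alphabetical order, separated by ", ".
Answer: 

Answer: A:2, B:1, C:1, D:1, E:0, F:2, G:0, H:0

Derivation:
Op 1: add_edge(G, B). Edges now: 1
Op 2: add_edge(G, C). Edges now: 2
Op 3: add_edge(H, D). Edges now: 3
Op 4: add_edge(C, A). Edges now: 4
Op 5: add_edge(C, F). Edges now: 5
Op 6: add_edge(H, D) (duplicate, no change). Edges now: 5
Op 7: add_edge(E, D). Edges now: 6
Op 8: add_edge(B, A). Edges now: 7
Compute levels (Kahn BFS):
  sources (in-degree 0): E, G, H
  process E: level=0
    E->D: in-degree(D)=1, level(D)>=1
  process G: level=0
    G->B: in-degree(B)=0, level(B)=1, enqueue
    G->C: in-degree(C)=0, level(C)=1, enqueue
  process H: level=0
    H->D: in-degree(D)=0, level(D)=1, enqueue
  process B: level=1
    B->A: in-degree(A)=1, level(A)>=2
  process C: level=1
    C->A: in-degree(A)=0, level(A)=2, enqueue
    C->F: in-degree(F)=0, level(F)=2, enqueue
  process D: level=1
  process A: level=2
  process F: level=2
All levels: A:2, B:1, C:1, D:1, E:0, F:2, G:0, H:0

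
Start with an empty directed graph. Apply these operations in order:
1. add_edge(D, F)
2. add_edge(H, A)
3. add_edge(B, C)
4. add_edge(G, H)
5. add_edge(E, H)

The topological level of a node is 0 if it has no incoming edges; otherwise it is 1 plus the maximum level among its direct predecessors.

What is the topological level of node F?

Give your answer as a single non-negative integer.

Op 1: add_edge(D, F). Edges now: 1
Op 2: add_edge(H, A). Edges now: 2
Op 3: add_edge(B, C). Edges now: 3
Op 4: add_edge(G, H). Edges now: 4
Op 5: add_edge(E, H). Edges now: 5
Compute levels (Kahn BFS):
  sources (in-degree 0): B, D, E, G
  process B: level=0
    B->C: in-degree(C)=0, level(C)=1, enqueue
  process D: level=0
    D->F: in-degree(F)=0, level(F)=1, enqueue
  process E: level=0
    E->H: in-degree(H)=1, level(H)>=1
  process G: level=0
    G->H: in-degree(H)=0, level(H)=1, enqueue
  process C: level=1
  process F: level=1
  process H: level=1
    H->A: in-degree(A)=0, level(A)=2, enqueue
  process A: level=2
All levels: A:2, B:0, C:1, D:0, E:0, F:1, G:0, H:1
level(F) = 1

Answer: 1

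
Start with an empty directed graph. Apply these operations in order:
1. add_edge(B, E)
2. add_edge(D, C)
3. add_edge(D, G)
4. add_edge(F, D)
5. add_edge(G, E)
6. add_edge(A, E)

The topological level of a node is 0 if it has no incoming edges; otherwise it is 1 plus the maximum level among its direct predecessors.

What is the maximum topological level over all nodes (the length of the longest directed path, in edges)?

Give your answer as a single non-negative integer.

Op 1: add_edge(B, E). Edges now: 1
Op 2: add_edge(D, C). Edges now: 2
Op 3: add_edge(D, G). Edges now: 3
Op 4: add_edge(F, D). Edges now: 4
Op 5: add_edge(G, E). Edges now: 5
Op 6: add_edge(A, E). Edges now: 6
Compute levels (Kahn BFS):
  sources (in-degree 0): A, B, F
  process A: level=0
    A->E: in-degree(E)=2, level(E)>=1
  process B: level=0
    B->E: in-degree(E)=1, level(E)>=1
  process F: level=0
    F->D: in-degree(D)=0, level(D)=1, enqueue
  process D: level=1
    D->C: in-degree(C)=0, level(C)=2, enqueue
    D->G: in-degree(G)=0, level(G)=2, enqueue
  process C: level=2
  process G: level=2
    G->E: in-degree(E)=0, level(E)=3, enqueue
  process E: level=3
All levels: A:0, B:0, C:2, D:1, E:3, F:0, G:2
max level = 3

Answer: 3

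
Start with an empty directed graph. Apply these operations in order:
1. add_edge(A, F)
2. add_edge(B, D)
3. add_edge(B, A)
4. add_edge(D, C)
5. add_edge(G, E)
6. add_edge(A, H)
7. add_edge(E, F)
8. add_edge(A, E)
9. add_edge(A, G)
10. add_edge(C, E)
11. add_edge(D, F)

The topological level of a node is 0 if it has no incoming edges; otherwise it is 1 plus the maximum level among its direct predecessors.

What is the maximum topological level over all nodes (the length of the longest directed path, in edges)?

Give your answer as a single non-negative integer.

Answer: 4

Derivation:
Op 1: add_edge(A, F). Edges now: 1
Op 2: add_edge(B, D). Edges now: 2
Op 3: add_edge(B, A). Edges now: 3
Op 4: add_edge(D, C). Edges now: 4
Op 5: add_edge(G, E). Edges now: 5
Op 6: add_edge(A, H). Edges now: 6
Op 7: add_edge(E, F). Edges now: 7
Op 8: add_edge(A, E). Edges now: 8
Op 9: add_edge(A, G). Edges now: 9
Op 10: add_edge(C, E). Edges now: 10
Op 11: add_edge(D, F). Edges now: 11
Compute levels (Kahn BFS):
  sources (in-degree 0): B
  process B: level=0
    B->A: in-degree(A)=0, level(A)=1, enqueue
    B->D: in-degree(D)=0, level(D)=1, enqueue
  process A: level=1
    A->E: in-degree(E)=2, level(E)>=2
    A->F: in-degree(F)=2, level(F)>=2
    A->G: in-degree(G)=0, level(G)=2, enqueue
    A->H: in-degree(H)=0, level(H)=2, enqueue
  process D: level=1
    D->C: in-degree(C)=0, level(C)=2, enqueue
    D->F: in-degree(F)=1, level(F)>=2
  process G: level=2
    G->E: in-degree(E)=1, level(E)>=3
  process H: level=2
  process C: level=2
    C->E: in-degree(E)=0, level(E)=3, enqueue
  process E: level=3
    E->F: in-degree(F)=0, level(F)=4, enqueue
  process F: level=4
All levels: A:1, B:0, C:2, D:1, E:3, F:4, G:2, H:2
max level = 4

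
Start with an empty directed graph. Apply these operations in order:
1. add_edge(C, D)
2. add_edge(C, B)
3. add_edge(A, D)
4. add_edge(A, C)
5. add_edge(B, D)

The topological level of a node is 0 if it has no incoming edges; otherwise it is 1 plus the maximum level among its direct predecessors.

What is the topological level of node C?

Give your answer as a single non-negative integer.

Answer: 1

Derivation:
Op 1: add_edge(C, D). Edges now: 1
Op 2: add_edge(C, B). Edges now: 2
Op 3: add_edge(A, D). Edges now: 3
Op 4: add_edge(A, C). Edges now: 4
Op 5: add_edge(B, D). Edges now: 5
Compute levels (Kahn BFS):
  sources (in-degree 0): A
  process A: level=0
    A->C: in-degree(C)=0, level(C)=1, enqueue
    A->D: in-degree(D)=2, level(D)>=1
  process C: level=1
    C->B: in-degree(B)=0, level(B)=2, enqueue
    C->D: in-degree(D)=1, level(D)>=2
  process B: level=2
    B->D: in-degree(D)=0, level(D)=3, enqueue
  process D: level=3
All levels: A:0, B:2, C:1, D:3
level(C) = 1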